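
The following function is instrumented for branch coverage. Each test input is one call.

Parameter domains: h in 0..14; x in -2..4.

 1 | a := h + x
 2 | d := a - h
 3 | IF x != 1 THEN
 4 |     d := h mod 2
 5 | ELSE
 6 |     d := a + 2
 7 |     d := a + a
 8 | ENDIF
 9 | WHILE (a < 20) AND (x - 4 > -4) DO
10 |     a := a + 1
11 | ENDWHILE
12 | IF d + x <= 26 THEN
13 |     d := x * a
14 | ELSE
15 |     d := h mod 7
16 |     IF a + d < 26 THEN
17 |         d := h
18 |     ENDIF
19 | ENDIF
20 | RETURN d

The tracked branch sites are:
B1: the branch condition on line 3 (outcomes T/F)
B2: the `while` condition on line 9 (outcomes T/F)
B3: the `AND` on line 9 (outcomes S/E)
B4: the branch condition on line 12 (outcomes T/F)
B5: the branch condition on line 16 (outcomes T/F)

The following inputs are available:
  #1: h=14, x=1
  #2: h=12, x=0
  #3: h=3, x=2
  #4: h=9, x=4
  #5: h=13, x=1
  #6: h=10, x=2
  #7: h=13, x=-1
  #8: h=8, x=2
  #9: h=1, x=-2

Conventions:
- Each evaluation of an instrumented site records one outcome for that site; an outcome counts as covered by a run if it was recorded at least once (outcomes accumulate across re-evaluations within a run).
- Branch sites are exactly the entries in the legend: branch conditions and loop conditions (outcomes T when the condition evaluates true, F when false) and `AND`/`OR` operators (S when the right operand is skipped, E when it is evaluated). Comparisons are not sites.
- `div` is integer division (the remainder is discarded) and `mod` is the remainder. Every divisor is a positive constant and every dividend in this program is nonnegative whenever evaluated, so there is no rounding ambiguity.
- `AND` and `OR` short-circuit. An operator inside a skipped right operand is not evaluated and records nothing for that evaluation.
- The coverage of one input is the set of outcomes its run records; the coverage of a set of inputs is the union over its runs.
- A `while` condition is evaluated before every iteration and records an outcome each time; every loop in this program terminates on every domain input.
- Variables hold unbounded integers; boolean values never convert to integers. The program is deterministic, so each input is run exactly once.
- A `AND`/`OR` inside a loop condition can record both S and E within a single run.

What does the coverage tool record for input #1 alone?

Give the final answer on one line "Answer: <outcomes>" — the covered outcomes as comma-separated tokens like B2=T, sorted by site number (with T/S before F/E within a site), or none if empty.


Simulating input #1 (h=14, x=1) step by step:
  B1->F, B3->E, B2->T, B3->E, B2->T, B3->E, B2->T, B3->E, B2->T, B3->E
  B2->T, B3->S, B2->F, B4->F, B5->T
collecting distinct outcomes: B1=F, B2=T, B2=F, B3=S, B3=E, B4=F, B5=T
Answer: B1=F, B2=T, B2=F, B3=S, B3=E, B4=F, B5=T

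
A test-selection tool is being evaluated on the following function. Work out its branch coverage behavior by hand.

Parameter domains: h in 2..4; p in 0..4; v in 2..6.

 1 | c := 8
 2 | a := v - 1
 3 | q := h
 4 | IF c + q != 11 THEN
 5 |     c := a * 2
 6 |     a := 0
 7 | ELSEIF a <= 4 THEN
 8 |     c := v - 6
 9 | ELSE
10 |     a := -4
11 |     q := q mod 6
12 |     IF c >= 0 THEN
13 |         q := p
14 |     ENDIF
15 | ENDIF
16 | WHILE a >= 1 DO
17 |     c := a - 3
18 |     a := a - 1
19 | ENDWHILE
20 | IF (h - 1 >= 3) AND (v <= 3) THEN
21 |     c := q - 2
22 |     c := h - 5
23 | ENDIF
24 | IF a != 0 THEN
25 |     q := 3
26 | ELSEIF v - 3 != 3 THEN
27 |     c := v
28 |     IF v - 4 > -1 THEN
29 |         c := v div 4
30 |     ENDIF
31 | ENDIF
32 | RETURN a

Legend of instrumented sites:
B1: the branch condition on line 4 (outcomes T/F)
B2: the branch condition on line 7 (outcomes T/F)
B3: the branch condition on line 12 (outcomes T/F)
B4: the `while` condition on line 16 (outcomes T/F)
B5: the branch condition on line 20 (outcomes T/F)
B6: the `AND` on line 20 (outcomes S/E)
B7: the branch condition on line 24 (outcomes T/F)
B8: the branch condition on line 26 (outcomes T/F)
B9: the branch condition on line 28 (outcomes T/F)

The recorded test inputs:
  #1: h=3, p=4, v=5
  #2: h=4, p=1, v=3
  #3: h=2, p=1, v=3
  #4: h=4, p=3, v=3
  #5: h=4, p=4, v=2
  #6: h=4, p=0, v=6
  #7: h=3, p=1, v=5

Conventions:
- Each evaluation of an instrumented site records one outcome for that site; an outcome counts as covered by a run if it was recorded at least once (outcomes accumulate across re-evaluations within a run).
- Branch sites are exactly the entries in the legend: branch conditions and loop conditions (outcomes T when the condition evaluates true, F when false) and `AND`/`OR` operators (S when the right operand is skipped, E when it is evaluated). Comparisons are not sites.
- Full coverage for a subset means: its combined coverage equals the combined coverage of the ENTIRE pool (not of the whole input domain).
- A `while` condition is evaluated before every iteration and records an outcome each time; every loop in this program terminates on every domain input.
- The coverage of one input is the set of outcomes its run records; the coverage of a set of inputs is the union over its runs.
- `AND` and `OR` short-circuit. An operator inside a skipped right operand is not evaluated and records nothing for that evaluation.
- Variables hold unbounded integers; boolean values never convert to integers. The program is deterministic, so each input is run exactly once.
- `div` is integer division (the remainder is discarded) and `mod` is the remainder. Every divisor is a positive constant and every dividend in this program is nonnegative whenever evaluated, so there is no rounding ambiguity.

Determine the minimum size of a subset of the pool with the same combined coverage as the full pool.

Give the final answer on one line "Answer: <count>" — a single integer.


test 1 (h=3, p=4, v=5) fires B1->F, B2->T, B4->T, B4->T, B4->T, B4->T, B4->F, B6->S, B5->F, B7->F, B8->T, B9->T; hits B1=F, B2=T, B4=T, B4=F, B5=F, B6=S, B7=F, B8=T, B9=T
test 2 (h=4, p=1, v=3) fires B1->T, B4->F, B6->E, B5->T, B7->F, B8->T, B9->F; hits B1=T, B4=F, B5=T, B6=E, B7=F, B8=T, B9=F
test 3 (h=2, p=1, v=3) fires B1->T, B4->F, B6->S, B5->F, B7->F, B8->T, B9->F; hits B1=T, B4=F, B5=F, B6=S, B7=F, B8=T, B9=F
test 4 (h=4, p=3, v=3) fires B1->T, B4->F, B6->E, B5->T, B7->F, B8->T, B9->F; hits B1=T, B4=F, B5=T, B6=E, B7=F, B8=T, B9=F
test 5 (h=4, p=4, v=2) fires B1->T, B4->F, B6->E, B5->T, B7->F, B8->T, B9->F; hits B1=T, B4=F, B5=T, B6=E, B7=F, B8=T, B9=F
test 6 (h=4, p=0, v=6) fires B1->T, B4->F, B6->E, B5->F, B7->F, B8->F; hits B1=T, B4=F, B5=F, B6=E, B7=F, B8=F
test 7 (h=3, p=1, v=5) fires B1->F, B2->T, B4->T, B4->T, B4->T, B4->T, B4->F, B6->S, B5->F, B7->F, B8->T, B9->T; hits B1=F, B2=T, B4=T, B4=F, B5=F, B6=S, B7=F, B8=T, B9=T
union over all inputs: B1=T, B1=F, B2=T, B4=T, B4=F, B5=T, B5=F, B6=S, B6=E, B7=F, B8=T, B8=F, B9=T, B9=F (14 outcomes)
every size-1 subset falls short of the 14 outcomes (best: 9/14)
every size-2 subset falls short of the 14 outcomes (best: 13/14)
size 3: inputs {1, 2, 6} cover all 14 outcomes, and no lexicographically smaller subset of this size does
Answer: 3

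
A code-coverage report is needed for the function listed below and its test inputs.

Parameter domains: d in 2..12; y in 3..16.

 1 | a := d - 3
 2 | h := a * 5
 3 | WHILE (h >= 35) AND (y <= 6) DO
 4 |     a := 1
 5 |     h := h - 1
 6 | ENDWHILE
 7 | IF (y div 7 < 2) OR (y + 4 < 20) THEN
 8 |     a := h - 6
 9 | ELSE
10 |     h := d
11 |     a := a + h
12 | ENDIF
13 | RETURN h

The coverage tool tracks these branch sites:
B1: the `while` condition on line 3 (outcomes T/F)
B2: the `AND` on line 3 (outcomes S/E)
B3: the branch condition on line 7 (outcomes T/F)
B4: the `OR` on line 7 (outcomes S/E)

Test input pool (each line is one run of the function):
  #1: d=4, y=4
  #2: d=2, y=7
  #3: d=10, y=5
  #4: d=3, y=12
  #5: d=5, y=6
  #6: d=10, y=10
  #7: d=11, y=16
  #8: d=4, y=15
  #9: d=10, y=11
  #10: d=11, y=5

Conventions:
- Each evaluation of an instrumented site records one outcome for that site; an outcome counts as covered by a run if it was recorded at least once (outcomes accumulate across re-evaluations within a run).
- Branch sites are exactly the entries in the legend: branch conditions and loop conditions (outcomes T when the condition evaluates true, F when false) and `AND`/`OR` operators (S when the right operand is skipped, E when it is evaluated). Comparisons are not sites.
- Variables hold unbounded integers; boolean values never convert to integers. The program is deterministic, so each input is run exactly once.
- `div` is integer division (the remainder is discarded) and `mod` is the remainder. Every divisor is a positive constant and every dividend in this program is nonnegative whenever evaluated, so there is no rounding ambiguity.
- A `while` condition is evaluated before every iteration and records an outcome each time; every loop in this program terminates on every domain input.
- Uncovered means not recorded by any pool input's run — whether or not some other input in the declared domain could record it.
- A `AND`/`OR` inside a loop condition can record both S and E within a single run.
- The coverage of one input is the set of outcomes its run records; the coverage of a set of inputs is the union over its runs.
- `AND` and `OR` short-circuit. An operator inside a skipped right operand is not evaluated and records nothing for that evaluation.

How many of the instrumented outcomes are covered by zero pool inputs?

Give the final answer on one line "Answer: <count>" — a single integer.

#1 (d=4, y=4) -> covered: B1=F, B2=S, B3=T, B4=S
#2 (d=2, y=7) -> covered: B1=F, B2=S, B3=T, B4=S
#3 (d=10, y=5) -> covered: B1=T, B1=F, B2=S, B2=E, B3=T, B4=S
#4 (d=3, y=12) -> covered: B1=F, B2=S, B3=T, B4=S
#5 (d=5, y=6) -> covered: B1=F, B2=S, B3=T, B4=S
#6 (d=10, y=10) -> covered: B1=F, B2=E, B3=T, B4=S
#7 (d=11, y=16) -> covered: B1=F, B2=E, B3=F, B4=E
#8 (d=4, y=15) -> covered: B1=F, B2=S, B3=T, B4=E
#9 (d=10, y=11) -> covered: B1=F, B2=E, B3=T, B4=S
#10 (d=11, y=5) -> covered: B1=T, B1=F, B2=S, B2=E, B3=T, B4=S
union over the pool: B1=T, B1=F, B2=S, B2=E, B3=T, B3=F, B4=S, B4=E
uncovered (0 of 8): none

Answer: 0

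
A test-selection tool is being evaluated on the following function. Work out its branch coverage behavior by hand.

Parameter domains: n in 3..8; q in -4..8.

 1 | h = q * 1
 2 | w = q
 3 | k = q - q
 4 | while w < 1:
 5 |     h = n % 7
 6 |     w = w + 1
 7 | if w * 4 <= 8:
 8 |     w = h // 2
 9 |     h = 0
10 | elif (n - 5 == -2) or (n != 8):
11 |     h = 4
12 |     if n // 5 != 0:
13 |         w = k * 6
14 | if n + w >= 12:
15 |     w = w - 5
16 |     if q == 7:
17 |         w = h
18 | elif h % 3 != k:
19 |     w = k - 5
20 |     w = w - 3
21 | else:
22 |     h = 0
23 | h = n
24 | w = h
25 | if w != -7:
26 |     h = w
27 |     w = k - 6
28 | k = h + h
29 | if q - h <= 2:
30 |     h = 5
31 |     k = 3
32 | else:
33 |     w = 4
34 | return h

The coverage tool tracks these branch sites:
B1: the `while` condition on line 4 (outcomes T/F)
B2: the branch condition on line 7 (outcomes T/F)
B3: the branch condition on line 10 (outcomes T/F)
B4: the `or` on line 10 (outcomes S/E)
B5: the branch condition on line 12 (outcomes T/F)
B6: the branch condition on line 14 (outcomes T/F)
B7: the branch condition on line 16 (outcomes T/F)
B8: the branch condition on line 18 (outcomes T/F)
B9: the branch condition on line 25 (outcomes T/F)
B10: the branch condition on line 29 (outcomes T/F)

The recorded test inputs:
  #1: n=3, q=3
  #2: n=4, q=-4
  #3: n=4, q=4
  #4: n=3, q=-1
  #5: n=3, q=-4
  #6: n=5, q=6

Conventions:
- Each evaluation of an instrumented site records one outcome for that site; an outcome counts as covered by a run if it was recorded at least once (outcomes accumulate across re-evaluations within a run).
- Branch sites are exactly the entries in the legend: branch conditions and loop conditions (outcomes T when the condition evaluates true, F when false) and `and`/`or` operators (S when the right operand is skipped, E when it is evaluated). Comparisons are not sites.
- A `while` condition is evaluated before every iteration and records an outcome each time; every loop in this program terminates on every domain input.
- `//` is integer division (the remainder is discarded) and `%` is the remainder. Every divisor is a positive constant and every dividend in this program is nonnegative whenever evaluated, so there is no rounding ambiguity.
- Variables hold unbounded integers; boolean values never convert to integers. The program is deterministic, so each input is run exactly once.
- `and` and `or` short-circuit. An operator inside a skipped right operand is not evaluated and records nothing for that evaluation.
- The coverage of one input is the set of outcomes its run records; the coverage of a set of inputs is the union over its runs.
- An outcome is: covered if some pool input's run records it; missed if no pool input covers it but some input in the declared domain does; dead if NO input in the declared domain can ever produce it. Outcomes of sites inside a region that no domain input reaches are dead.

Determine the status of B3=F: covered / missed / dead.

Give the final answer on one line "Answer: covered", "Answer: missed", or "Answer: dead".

no pool input records B3=F
but domain input (n=8, q=3) does record it -> reachable, so missed

Answer: missed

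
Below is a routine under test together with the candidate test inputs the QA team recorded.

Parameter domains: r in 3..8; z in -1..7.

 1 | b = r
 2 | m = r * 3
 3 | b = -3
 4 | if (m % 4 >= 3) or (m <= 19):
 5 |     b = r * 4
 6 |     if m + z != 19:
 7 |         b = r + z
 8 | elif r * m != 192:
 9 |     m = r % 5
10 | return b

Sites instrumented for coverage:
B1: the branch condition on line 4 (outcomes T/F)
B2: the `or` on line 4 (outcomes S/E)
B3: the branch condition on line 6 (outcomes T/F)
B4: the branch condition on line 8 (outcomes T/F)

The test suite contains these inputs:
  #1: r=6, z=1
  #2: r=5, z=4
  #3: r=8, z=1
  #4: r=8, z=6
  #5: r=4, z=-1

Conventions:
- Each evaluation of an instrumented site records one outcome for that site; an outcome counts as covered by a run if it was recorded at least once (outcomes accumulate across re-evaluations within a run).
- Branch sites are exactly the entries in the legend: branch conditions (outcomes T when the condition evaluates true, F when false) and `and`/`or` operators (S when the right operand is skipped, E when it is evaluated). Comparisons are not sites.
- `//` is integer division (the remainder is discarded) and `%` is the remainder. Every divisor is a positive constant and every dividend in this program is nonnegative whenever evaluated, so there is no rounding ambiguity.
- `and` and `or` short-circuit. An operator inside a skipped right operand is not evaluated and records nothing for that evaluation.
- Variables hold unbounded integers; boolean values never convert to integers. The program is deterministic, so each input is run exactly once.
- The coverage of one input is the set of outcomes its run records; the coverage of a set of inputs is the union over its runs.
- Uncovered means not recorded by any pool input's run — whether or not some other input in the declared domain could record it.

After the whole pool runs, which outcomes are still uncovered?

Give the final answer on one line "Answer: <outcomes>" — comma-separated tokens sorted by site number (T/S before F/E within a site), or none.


input #1 (r=6, z=1): events B2->E, B1->T, B3->F; covers B1=T, B2=E, B3=F
input #2 (r=5, z=4): events B2->S, B1->T, B3->F; covers B1=T, B2=S, B3=F
input #3 (r=8, z=1): events B2->E, B1->F, B4->F; covers B1=F, B2=E, B4=F
input #4 (r=8, z=6): events B2->E, B1->F, B4->F; covers B1=F, B2=E, B4=F
input #5 (r=4, z=-1): events B2->E, B1->T, B3->T; covers B1=T, B2=E, B3=T
union over the pool: B1=T, B1=F, B2=S, B2=E, B3=T, B3=F, B4=F
uncovered (1 of 8): B4=T
Answer: B4=T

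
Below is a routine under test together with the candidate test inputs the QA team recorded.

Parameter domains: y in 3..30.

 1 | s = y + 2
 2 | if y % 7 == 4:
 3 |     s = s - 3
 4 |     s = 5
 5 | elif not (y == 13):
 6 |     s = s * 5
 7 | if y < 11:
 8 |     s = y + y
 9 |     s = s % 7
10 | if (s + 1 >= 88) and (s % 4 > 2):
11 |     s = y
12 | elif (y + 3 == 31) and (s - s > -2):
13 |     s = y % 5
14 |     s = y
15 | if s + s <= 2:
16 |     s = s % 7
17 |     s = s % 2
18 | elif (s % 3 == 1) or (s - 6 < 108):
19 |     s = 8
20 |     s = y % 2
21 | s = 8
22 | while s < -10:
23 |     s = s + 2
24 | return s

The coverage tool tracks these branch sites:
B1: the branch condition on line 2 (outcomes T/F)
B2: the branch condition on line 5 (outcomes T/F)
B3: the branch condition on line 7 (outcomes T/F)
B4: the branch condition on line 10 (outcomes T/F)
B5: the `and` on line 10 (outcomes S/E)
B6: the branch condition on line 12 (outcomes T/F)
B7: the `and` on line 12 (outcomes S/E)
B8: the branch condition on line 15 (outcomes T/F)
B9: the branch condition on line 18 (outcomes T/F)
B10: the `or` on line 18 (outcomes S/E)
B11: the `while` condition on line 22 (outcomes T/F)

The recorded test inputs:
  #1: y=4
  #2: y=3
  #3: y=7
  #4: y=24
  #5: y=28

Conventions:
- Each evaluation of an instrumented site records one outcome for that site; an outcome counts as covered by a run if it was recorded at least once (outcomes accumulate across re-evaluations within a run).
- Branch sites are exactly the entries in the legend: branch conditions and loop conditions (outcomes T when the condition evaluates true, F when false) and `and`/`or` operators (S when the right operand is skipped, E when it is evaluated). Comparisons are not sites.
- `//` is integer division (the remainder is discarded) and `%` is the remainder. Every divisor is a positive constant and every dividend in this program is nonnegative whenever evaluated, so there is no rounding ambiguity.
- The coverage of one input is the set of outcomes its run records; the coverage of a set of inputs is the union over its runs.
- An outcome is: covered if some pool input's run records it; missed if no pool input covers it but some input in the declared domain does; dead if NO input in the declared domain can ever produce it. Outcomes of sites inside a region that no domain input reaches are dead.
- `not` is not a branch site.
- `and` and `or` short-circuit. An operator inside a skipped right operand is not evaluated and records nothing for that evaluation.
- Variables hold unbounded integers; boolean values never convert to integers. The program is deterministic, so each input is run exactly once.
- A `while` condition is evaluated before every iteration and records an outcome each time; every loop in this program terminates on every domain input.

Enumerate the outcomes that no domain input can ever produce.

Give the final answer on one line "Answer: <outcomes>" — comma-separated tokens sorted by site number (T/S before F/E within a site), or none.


exhaustive pass over the 28-input domain:
  B11=T: unreachable across the whole domain -> dead
  reachable outcomes have witnesses, e.g. B1=T (e.g. y=4), B1=F (e.g. y=3), B2=T (e.g. y=3), B2=F (e.g. y=13)
Answer: B11=T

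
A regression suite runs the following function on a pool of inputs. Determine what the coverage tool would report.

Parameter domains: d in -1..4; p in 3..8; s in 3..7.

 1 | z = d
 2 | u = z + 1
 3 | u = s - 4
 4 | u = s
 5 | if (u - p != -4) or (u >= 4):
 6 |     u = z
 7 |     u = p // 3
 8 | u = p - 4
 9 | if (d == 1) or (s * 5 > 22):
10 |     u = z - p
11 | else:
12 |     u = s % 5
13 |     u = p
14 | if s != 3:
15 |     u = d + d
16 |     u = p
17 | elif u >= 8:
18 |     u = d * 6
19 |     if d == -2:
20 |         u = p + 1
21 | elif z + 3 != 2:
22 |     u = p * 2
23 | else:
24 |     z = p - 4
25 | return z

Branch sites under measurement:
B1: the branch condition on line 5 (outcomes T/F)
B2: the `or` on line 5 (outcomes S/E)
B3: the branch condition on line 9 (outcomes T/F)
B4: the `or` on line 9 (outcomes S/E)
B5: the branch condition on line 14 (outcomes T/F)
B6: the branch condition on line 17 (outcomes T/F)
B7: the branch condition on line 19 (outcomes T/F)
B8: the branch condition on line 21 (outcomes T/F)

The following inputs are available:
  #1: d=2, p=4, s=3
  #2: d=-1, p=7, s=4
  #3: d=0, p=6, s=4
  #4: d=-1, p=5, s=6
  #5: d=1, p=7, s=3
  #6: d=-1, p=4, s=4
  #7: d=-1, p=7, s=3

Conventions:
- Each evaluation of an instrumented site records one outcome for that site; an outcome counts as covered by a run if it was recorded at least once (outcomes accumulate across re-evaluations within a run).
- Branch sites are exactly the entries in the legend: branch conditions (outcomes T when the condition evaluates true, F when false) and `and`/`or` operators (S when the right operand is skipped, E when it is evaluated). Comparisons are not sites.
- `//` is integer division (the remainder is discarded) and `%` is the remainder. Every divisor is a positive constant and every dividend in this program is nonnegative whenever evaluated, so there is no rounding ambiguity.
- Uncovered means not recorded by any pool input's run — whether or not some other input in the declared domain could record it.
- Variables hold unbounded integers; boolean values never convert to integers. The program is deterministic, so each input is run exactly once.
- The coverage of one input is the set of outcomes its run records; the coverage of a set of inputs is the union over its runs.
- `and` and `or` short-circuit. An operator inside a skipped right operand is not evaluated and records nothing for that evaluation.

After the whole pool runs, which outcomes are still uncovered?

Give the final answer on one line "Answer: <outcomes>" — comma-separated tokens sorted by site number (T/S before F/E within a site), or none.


run #1 (d=2, p=4, s=3) runs B2->S, B1->T, B4->E, B3->F, B5->F, B6->F, B8->T; records B1=T, B2=S, B3=F, B4=E, B5=F, B6=F, B8=T
run #2 (d=-1, p=7, s=4) runs B2->S, B1->T, B4->E, B3->F, B5->T; records B1=T, B2=S, B3=F, B4=E, B5=T
run #3 (d=0, p=6, s=4) runs B2->S, B1->T, B4->E, B3->F, B5->T; records B1=T, B2=S, B3=F, B4=E, B5=T
run #4 (d=-1, p=5, s=6) runs B2->S, B1->T, B4->E, B3->T, B5->T; records B1=T, B2=S, B3=T, B4=E, B5=T
run #5 (d=1, p=7, s=3) runs B2->E, B1->F, B4->S, B3->T, B5->F, B6->F, B8->T; records B1=F, B2=E, B3=T, B4=S, B5=F, B6=F, B8=T
run #6 (d=-1, p=4, s=4) runs B2->S, B1->T, B4->E, B3->F, B5->T; records B1=T, B2=S, B3=F, B4=E, B5=T
run #7 (d=-1, p=7, s=3) runs B2->E, B1->F, B4->E, B3->F, B5->F, B6->F, B8->F; records B1=F, B2=E, B3=F, B4=E, B5=F, B6=F, B8=F
union over the pool: B1=T, B1=F, B2=S, B2=E, B3=T, B3=F, B4=S, B4=E, B5=T, B5=F, B6=F, B8=T, B8=F
uncovered (3 of 16): B6=T, B7=T, B7=F
Answer: B6=T, B7=T, B7=F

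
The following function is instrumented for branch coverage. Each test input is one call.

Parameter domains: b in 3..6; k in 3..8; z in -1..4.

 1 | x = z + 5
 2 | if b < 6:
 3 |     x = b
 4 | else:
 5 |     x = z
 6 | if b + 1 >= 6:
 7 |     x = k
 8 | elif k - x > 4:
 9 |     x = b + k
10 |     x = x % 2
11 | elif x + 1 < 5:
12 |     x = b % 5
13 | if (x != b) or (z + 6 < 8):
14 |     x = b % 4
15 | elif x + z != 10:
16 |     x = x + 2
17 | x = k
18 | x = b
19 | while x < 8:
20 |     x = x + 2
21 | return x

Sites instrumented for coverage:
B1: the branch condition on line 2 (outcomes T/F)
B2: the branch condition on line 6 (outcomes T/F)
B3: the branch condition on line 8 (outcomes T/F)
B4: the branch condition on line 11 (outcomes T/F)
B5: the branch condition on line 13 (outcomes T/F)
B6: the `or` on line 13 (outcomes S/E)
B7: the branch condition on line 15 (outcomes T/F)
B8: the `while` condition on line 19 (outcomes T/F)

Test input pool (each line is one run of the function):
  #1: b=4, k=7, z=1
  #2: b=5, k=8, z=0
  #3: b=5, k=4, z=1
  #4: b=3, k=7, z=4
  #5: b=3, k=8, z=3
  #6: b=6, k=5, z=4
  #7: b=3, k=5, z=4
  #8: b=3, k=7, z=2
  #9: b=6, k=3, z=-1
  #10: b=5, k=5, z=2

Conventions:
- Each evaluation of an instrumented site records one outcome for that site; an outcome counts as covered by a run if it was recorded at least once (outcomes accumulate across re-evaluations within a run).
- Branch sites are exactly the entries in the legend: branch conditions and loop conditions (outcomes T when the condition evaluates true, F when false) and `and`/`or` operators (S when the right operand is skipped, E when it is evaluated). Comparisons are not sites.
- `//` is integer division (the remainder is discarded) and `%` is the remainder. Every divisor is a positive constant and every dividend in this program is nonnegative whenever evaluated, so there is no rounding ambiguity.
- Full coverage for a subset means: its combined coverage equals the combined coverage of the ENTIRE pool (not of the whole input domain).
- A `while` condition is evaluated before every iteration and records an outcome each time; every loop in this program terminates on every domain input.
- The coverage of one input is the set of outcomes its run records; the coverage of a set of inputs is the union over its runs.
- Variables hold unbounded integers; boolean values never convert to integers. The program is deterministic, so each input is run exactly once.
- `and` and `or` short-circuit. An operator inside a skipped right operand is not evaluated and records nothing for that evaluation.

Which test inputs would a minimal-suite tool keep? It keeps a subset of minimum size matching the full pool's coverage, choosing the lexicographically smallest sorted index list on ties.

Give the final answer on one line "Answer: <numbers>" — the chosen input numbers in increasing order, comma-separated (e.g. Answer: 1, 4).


test 1 (b=4, k=7, z=1) fires B1->T, B2->F, B3->F, B4->F, B6->E, B5->T, B8->T, B8->T, B8->F; hits B1=T, B2=F, B3=F, B4=F, B5=T, B6=E, B8=T, B8=F
test 2 (b=5, k=8, z=0) fires B1->T, B2->T, B6->S, B5->T, B8->T, B8->T, B8->F; hits B1=T, B2=T, B5=T, B6=S, B8=T, B8=F
test 3 (b=5, k=4, z=1) fires B1->T, B2->T, B6->S, B5->T, B8->T, B8->T, B8->F; hits B1=T, B2=T, B5=T, B6=S, B8=T, B8=F
test 4 (b=3, k=7, z=4) fires B1->T, B2->F, B3->F, B4->T, B6->E, B5->F, B7->T, B8->T, B8->T, B8->T, B8->F; hits B1=T, B2=F, B3=F, B4=T, B5=F, B6=E, B7=T, B8=T, B8=F
test 5 (b=3, k=8, z=3) fires B1->T, B2->F, B3->T, B6->S, B5->T, B8->T, B8->T, B8->T, B8->F; hits B1=T, B2=F, B3=T, B5=T, B6=S, B8=T, B8=F
test 6 (b=6, k=5, z=4) fires B1->F, B2->T, B6->S, B5->T, B8->T, B8->F; hits B1=F, B2=T, B5=T, B6=S, B8=T, B8=F
test 7 (b=3, k=5, z=4) fires B1->T, B2->F, B3->F, B4->T, B6->E, B5->F, B7->T, B8->T, B8->T, B8->T, B8->F; hits B1=T, B2=F, B3=F, B4=T, B5=F, B6=E, B7=T, B8=T, B8=F
test 8 (b=3, k=7, z=2) fires B1->T, B2->F, B3->F, B4->T, B6->E, B5->F, B7->T, B8->T, B8->T, B8->T, B8->F; hits B1=T, B2=F, B3=F, B4=T, B5=F, B6=E, B7=T, B8=T, B8=F
test 9 (b=6, k=3, z=-1) fires B1->F, B2->T, B6->S, B5->T, B8->T, B8->F; hits B1=F, B2=T, B5=T, B6=S, B8=T, B8=F
test 10 (b=5, k=5, z=2) fires B1->T, B2->T, B6->E, B5->F, B7->T, B8->T, B8->T, B8->F; hits B1=T, B2=T, B5=F, B6=E, B7=T, B8=T, B8=F
pool-wide coverage (15 outcomes): B1=T, B1=F, B2=T, B2=F, B3=T, B3=F, B4=T, B4=F, B5=T, B5=F, B6=S, B6=E, B7=T, B8=T, B8=F
checked all size-1 subsets: none covers 15 outcomes (max 9/15)
checked all size-2 subsets: none covers 15 outcomes (max 13/15)
checked all size-3 subsets: none covers 15 outcomes (max 14/15)
size 4: inputs {1, 4, 5, 6} cover all 15 outcomes, and no lexicographically smaller subset of this size does
Answer: 1, 4, 5, 6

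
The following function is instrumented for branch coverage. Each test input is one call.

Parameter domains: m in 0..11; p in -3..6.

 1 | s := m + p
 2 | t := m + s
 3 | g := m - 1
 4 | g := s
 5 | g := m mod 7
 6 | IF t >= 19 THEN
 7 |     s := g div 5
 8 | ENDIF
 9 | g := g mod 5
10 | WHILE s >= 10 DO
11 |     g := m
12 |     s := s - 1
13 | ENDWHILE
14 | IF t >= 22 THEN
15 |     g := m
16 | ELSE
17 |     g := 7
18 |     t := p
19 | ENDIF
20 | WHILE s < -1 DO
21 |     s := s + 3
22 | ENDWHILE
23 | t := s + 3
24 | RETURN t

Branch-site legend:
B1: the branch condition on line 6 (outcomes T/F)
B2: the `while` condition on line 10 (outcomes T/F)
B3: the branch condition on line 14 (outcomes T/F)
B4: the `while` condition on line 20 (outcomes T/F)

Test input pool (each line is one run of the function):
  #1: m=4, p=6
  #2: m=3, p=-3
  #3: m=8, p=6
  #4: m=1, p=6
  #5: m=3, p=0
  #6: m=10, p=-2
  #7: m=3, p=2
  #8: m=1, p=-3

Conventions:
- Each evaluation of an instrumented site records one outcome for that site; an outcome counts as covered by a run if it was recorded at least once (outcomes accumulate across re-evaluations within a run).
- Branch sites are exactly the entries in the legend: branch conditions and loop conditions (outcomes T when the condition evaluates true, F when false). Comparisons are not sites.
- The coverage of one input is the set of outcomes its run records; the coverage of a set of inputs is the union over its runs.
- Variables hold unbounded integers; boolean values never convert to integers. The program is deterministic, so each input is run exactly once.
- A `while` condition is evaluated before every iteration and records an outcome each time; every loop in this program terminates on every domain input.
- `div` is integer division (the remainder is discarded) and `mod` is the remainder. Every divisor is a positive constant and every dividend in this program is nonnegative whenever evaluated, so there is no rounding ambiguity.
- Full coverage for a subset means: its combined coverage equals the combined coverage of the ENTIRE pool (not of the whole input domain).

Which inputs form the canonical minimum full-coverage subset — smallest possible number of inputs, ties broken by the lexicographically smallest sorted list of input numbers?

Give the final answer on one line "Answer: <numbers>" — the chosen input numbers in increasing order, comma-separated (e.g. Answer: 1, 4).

test 1 (m=4, p=6) fires B1->F, B2->T, B2->F, B3->F, B4->F; hits B1=F, B2=T, B2=F, B3=F, B4=F
test 2 (m=3, p=-3) fires B1->F, B2->F, B3->F, B4->F; hits B1=F, B2=F, B3=F, B4=F
test 3 (m=8, p=6) fires B1->T, B2->F, B3->T, B4->F; hits B1=T, B2=F, B3=T, B4=F
test 4 (m=1, p=6) fires B1->F, B2->F, B3->F, B4->F; hits B1=F, B2=F, B3=F, B4=F
test 5 (m=3, p=0) fires B1->F, B2->F, B3->F, B4->F; hits B1=F, B2=F, B3=F, B4=F
test 6 (m=10, p=-2) fires B1->F, B2->F, B3->F, B4->F; hits B1=F, B2=F, B3=F, B4=F
test 7 (m=3, p=2) fires B1->F, B2->F, B3->F, B4->F; hits B1=F, B2=F, B3=F, B4=F
test 8 (m=1, p=-3) fires B1->F, B2->F, B3->F, B4->T, B4->F; hits B1=F, B2=F, B3=F, B4=T, B4=F
pool-wide coverage (8 outcomes): B1=T, B1=F, B2=T, B2=F, B3=T, B3=F, B4=T, B4=F
size 1 is not enough: best union over all size-1 subsets is 5/8
size 2 is not enough: best union over all size-2 subsets is 7/8
at size 3, {1, 3, 8} reaches all 8 outcomes; every lexicographically earlier size-3 subset fails

Answer: 1, 3, 8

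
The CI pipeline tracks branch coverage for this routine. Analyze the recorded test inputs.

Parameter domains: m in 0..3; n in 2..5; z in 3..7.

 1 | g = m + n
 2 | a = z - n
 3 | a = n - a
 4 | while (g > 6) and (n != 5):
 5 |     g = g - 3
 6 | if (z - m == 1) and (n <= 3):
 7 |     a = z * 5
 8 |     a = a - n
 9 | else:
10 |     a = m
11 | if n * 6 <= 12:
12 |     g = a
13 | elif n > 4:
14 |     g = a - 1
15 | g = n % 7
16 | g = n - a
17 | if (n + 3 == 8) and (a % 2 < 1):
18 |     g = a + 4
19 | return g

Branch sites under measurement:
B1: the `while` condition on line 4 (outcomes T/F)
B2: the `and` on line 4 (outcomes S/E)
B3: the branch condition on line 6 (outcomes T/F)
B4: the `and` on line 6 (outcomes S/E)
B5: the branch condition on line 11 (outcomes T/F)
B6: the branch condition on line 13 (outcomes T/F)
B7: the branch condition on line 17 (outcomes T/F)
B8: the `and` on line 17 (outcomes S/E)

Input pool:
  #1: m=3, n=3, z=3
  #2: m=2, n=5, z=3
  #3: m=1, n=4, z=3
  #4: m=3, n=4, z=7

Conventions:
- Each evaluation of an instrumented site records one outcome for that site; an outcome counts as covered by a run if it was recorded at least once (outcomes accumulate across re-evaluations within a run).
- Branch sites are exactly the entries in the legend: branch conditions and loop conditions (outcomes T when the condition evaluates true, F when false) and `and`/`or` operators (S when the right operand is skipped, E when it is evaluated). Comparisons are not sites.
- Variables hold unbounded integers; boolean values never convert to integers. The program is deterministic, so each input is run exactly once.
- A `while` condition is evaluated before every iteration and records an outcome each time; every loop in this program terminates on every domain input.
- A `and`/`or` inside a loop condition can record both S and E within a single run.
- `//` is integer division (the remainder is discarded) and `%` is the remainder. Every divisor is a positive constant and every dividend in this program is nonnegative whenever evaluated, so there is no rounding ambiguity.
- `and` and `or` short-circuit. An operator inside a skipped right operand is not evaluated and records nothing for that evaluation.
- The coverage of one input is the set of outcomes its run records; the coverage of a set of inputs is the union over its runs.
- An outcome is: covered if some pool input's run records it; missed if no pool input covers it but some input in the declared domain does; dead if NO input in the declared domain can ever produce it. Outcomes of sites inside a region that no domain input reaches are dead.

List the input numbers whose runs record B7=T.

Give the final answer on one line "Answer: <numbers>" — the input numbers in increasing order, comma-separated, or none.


input #1 (m=3, n=3, z=3): does not produce B7=T
input #2 (m=2, n=5, z=3): produces B7=T
input #3 (m=1, n=4, z=3): does not produce B7=T
input #4 (m=3, n=4, z=7): does not produce B7=T
Answer: 2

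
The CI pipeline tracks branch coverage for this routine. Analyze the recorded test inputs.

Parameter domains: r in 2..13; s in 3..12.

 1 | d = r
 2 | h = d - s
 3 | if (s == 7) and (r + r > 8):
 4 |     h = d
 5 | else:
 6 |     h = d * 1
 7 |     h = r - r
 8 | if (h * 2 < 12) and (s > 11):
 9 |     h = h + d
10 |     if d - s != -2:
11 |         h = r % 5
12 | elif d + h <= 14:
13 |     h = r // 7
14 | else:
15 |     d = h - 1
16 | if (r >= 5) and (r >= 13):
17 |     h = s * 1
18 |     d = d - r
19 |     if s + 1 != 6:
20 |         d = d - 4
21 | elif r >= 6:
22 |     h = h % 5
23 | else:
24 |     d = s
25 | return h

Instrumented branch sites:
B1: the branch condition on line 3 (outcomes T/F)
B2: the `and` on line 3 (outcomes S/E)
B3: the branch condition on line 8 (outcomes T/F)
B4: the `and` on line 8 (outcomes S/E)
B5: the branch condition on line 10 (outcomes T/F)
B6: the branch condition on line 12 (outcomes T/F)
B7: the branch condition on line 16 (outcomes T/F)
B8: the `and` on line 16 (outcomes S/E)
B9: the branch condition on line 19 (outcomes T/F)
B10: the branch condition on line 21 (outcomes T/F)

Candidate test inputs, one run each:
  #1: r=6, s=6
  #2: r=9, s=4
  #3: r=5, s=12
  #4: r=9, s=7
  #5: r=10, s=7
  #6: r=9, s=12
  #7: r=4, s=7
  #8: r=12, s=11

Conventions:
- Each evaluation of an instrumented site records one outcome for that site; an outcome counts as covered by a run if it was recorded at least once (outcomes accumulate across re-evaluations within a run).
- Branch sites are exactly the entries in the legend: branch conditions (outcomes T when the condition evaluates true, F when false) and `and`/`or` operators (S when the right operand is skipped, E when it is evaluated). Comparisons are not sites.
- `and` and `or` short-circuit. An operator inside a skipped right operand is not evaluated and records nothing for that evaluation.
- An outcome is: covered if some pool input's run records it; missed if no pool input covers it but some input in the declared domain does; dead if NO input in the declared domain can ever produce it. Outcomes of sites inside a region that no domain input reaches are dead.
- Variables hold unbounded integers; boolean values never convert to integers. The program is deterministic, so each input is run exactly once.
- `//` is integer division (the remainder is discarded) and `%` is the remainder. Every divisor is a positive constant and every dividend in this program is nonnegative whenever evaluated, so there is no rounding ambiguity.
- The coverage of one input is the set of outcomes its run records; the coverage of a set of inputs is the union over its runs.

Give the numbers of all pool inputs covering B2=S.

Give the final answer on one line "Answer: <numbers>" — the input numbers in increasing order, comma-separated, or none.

input #1 (r=6, s=6): produces B2=S
input #2 (r=9, s=4): produces B2=S
input #3 (r=5, s=12): produces B2=S
input #4 (r=9, s=7): does not produce B2=S
input #5 (r=10, s=7): does not produce B2=S
input #6 (r=9, s=12): produces B2=S
input #7 (r=4, s=7): does not produce B2=S
input #8 (r=12, s=11): produces B2=S

Answer: 1, 2, 3, 6, 8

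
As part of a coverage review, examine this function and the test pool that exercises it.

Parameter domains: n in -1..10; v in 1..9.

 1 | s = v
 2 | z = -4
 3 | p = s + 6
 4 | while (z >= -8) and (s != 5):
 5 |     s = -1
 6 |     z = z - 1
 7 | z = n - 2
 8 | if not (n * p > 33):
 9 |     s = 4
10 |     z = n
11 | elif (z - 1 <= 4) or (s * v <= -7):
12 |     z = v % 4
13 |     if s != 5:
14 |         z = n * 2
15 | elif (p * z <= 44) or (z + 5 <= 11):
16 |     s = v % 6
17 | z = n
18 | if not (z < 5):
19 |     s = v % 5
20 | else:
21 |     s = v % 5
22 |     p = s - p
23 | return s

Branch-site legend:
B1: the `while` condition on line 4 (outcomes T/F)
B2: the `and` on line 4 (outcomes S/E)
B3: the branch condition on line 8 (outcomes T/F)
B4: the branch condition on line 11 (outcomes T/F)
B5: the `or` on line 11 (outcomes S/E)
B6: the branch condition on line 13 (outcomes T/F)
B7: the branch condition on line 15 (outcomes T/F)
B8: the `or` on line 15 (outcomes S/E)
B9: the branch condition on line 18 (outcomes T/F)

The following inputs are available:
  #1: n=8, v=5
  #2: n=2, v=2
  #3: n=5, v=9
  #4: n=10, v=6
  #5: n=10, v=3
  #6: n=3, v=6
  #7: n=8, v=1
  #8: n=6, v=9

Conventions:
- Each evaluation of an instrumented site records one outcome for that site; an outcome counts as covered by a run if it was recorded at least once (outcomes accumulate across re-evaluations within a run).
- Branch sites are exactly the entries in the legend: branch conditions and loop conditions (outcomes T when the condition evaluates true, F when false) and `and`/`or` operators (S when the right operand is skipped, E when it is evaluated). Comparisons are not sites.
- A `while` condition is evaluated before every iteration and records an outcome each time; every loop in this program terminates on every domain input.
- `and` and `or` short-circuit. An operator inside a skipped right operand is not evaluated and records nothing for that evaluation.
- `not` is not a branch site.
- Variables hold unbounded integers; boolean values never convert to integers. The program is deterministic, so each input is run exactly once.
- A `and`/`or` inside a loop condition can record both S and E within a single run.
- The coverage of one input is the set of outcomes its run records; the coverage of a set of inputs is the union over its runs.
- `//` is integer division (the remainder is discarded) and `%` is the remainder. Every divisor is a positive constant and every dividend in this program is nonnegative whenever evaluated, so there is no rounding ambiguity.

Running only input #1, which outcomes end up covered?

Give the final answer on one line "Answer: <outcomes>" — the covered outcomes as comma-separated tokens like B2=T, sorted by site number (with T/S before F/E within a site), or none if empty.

Event log for input #1 (n=8, v=5):
  B2->E, B1->F, B3->F, B5->E, B4->F, B8->E, B7->T, B9->T
as a set, this run covers: B1=F, B2=E, B3=F, B4=F, B5=E, B7=T, B8=E, B9=T

Answer: B1=F, B2=E, B3=F, B4=F, B5=E, B7=T, B8=E, B9=T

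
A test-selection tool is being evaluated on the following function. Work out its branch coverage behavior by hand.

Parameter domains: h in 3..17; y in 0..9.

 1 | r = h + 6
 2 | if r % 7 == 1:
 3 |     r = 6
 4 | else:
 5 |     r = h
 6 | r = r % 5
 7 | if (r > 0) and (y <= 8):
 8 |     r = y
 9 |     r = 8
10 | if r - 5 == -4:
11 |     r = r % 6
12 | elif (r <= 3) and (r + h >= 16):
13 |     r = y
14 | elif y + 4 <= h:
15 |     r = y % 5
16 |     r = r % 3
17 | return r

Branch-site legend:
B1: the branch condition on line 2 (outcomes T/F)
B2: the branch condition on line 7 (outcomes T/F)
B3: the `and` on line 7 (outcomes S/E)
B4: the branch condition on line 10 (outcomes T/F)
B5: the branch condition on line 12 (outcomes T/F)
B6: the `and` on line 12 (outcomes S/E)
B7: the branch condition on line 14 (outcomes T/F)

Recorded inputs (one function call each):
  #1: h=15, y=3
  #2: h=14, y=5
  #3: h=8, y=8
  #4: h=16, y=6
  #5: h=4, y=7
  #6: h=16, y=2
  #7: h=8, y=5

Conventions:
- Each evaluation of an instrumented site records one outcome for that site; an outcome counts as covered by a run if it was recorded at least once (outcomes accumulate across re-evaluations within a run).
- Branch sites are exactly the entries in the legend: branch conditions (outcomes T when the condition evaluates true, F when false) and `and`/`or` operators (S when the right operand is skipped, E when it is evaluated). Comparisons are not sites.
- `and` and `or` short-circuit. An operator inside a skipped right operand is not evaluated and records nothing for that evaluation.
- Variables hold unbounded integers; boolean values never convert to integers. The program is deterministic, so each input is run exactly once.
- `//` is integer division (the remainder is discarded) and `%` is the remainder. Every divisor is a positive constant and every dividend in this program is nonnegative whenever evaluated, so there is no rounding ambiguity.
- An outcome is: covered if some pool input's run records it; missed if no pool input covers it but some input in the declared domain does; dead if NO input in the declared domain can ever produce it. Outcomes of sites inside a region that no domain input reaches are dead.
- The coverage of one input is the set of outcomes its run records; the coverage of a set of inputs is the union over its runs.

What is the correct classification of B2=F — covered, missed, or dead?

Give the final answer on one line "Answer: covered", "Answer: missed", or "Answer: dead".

B2=F is recorded by pool input(s) 1 -> covered

Answer: covered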